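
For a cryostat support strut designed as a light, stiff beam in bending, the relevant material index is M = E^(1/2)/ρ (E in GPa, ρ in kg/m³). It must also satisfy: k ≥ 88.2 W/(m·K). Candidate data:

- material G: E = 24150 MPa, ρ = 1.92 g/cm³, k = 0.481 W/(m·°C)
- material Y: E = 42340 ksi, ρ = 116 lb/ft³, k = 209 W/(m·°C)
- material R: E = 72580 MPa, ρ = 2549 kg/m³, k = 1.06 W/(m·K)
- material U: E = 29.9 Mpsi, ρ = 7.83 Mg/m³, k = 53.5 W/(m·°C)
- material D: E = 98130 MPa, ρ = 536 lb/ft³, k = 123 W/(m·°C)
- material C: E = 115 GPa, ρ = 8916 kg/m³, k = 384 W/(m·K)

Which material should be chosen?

material Y

Screen on constraints: k ≥ 88.2 W/(m·K). Survivors: material Y, material D, material C.
Normalizing units and computing the index:
  material Y: E = 291.9 GPa, ρ = 1858 kg/m³
  material D: E = 98.13 GPa, ρ = 8586 kg/m³
  material C: E = 115.0 GPa, ρ = 8916 kg/m³
  material Y: M = 9.20×10⁻³
  material C: M = 1.20×10⁻³
  material D: M = 1.15×10⁻³
Highest index: material Y.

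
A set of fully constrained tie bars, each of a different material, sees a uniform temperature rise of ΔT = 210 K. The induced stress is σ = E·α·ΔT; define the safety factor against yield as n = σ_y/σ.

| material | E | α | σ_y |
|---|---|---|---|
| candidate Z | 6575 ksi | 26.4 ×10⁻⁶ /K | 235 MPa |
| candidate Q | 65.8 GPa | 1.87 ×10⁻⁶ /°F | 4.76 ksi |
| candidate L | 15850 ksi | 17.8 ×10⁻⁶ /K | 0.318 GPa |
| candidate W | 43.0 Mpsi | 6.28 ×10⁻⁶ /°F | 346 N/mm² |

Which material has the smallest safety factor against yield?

candidate W

With everything in SI (GPa, ×10⁻⁶/K, MPa):
  candidate Z: E = 45.33, α = 26.4, σ_y = 235.0 → σ = 251 MPa, n = 0.935
  candidate Q: E = 65.80, α = 3.37, σ_y = 32.82 → σ = 46.5 MPa, n = 0.706
  candidate L: E = 109.3, α = 17.8, σ_y = 318.0 → σ = 408 MPa, n = 0.778
  candidate W: E = 296.5, α = 11.3, σ_y = 346.0 → σ = 704 MPa, n = 0.492
The minimum is candidate W at n = 0.492.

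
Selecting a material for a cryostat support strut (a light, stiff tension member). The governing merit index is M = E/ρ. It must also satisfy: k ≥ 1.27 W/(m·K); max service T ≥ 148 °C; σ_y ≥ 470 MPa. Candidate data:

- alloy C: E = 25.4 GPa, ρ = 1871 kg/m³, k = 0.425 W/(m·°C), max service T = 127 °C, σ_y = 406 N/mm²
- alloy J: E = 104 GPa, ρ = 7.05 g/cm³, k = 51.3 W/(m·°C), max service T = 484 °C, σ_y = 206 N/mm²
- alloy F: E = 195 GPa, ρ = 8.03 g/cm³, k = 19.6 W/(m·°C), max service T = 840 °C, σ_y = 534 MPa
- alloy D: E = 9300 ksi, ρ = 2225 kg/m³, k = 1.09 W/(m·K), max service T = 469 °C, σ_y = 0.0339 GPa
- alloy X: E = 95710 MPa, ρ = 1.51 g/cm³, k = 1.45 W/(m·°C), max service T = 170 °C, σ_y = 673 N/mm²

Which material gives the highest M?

Screen on constraints: k ≥ 1.27 W/(m·K); max service T ≥ 148 °C; σ_y ≥ 470 MPa. Survivors: alloy F, alloy X.
In SI units:
  alloy F: E = 195.0 GPa, ρ = 8030 kg/m³
  alloy X: E = 95.71 GPa, ρ = 1510 kg/m³
  alloy X: M = 63.4 MN·m/kg
  alloy F: M = 24.3 MN·m/kg
Alloy X has the largest M.

alloy X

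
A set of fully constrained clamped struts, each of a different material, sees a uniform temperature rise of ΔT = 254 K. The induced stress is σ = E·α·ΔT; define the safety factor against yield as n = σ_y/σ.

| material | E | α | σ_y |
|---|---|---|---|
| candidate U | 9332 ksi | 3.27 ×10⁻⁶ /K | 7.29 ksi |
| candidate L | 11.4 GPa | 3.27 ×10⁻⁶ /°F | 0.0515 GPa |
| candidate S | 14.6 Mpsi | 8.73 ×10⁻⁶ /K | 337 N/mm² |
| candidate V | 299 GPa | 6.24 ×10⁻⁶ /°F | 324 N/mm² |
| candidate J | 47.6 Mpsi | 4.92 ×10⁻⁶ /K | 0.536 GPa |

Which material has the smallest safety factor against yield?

With everything in SI (GPa, ×10⁻⁶/K, MPa):
  candidate U: E = 64.34, α = 3.27, σ_y = 50.26 → σ = 53.4 MPa, n = 0.941
  candidate L: E = 11.40, α = 5.89, σ_y = 51.50 → σ = 17.0 MPa, n = 3.02
  candidate S: E = 100.7, α = 8.73, σ_y = 337.0 → σ = 223 MPa, n = 1.51
  candidate V: E = 299.0, α = 11.2, σ_y = 324.0 → σ = 853 MPa, n = 0.380
  candidate J: E = 328.2, α = 4.92, σ_y = 536.0 → σ = 410 MPa, n = 1.31
The minimum is candidate V at n = 0.380.

candidate V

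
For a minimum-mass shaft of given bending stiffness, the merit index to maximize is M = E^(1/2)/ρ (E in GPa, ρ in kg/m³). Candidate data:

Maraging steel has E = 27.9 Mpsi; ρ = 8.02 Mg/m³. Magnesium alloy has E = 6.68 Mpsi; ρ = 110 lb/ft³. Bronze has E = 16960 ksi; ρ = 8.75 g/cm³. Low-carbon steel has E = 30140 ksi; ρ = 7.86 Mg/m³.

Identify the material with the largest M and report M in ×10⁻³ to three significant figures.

Convert each candidate to consistent units, then evaluate M:
  maraging steel: E = 192.4 GPa, ρ = 8020 kg/m³
  magnesium alloy: E = 46.06 GPa, ρ = 1762 kg/m³
  bronze: E = 116.9 GPa, ρ = 8750 kg/m³
  low-carbon steel: E = 207.8 GPa, ρ = 7860 kg/m³
  magnesium alloy: M = 3.85×10⁻³
  low-carbon steel: M = 1.83×10⁻³
  maraging steel: M = 1.73×10⁻³
  bronze: M = 1.24×10⁻³
Magnesium alloy has the largest M.

magnesium alloy, M = 3.85×10⁻³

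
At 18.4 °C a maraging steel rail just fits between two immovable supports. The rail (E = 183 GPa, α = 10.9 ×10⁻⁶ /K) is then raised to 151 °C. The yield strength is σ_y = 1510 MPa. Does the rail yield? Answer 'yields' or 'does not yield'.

ΔT = 132.6 K. Constrained thermal stress σ = E·α·ΔT = 183.0×10³ MPa × 10.9×10⁻⁶ × 132.6 = 264 MPa (compressive).
Compare to σ_y = 1510 MPa: σ < σ_y, so it does not yield.

does not yield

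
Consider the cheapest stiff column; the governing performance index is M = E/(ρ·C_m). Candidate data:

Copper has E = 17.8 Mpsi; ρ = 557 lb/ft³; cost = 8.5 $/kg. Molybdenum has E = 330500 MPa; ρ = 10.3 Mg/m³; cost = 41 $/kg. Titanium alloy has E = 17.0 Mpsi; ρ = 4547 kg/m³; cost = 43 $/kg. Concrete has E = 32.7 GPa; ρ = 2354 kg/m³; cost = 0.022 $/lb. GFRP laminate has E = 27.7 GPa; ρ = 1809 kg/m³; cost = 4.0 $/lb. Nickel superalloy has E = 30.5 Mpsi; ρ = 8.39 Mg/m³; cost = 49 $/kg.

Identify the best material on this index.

In SI units:
  copper: E = 122.7 GPa, ρ = 8922 kg/m³, cost = 8.500 $/kg
  molybdenum: E = 330.5 GPa, ρ = 10300 kg/m³, cost = 41.00 $/kg
  titanium alloy: E = 117.2 GPa, ρ = 4547 kg/m³, cost = 43.00 $/kg
  concrete: E = 32.70 GPa, ρ = 2354 kg/m³, cost = 0.04850 $/kg
  GFRP laminate: E = 27.70 GPa, ρ = 1809 kg/m³, cost = 8.818 $/kg
  nickel superalloy: E = 210.3 GPa, ρ = 8390 kg/m³, cost = 49.00 $/kg
  concrete: M = 286 MN·m per $
  GFRP laminate: M = 1.74 MN·m per $
  copper: M = 1.62 MN·m per $
  molybdenum: M = 0.783 MN·m per $
  titanium alloy: M = 0.599 MN·m per $
  nickel superalloy: M = 0.512 MN·m per $
The maximum is for concrete.

concrete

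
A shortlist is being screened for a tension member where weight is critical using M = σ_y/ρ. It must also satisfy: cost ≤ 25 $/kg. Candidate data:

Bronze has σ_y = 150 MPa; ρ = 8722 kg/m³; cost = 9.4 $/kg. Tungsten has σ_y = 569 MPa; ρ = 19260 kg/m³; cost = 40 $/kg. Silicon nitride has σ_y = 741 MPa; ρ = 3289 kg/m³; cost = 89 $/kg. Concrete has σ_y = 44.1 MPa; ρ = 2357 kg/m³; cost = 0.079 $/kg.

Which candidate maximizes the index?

concrete

Screen on constraints: cost ≤ 25 $/kg. Survivors: bronze, concrete.
Computing M directly (units already consistent):
  concrete: M = 18.7 kN·m/kg
  bronze: M = 17.2 kN·m/kg
The maximum is for concrete.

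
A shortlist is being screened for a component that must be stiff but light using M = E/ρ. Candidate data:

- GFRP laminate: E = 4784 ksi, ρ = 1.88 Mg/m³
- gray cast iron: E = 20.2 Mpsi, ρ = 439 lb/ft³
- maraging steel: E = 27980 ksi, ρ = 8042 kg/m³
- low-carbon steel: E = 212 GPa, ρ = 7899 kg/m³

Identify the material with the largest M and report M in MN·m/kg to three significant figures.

low-carbon steel, M = 26.8 MN·m/kg

In SI units:
  GFRP laminate: E = 32.98 GPa, ρ = 1880 kg/m³
  gray cast iron: E = 139.3 GPa, ρ = 7032 kg/m³
  maraging steel: E = 192.9 GPa, ρ = 8042 kg/m³
  low-carbon steel: E = 212.0 GPa, ρ = 7899 kg/m³
  low-carbon steel: M = 26.8 MN·m/kg
  maraging steel: M = 24.0 MN·m/kg
  gray cast iron: M = 19.8 MN·m/kg
  GFRP laminate: M = 17.5 MN·m/kg
Low-carbon steel has the largest M.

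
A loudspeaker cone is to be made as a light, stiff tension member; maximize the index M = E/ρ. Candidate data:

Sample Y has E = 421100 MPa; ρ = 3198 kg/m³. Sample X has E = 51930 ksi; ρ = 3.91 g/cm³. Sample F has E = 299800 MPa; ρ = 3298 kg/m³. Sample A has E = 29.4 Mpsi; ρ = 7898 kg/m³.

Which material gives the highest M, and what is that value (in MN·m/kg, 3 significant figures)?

sample Y, M = 132 MN·m/kg

Normalizing units and computing the index:
  sample Y: E = 421.1 GPa, ρ = 3198 kg/m³
  sample X: E = 358.0 GPa, ρ = 3910 kg/m³
  sample F: E = 299.8 GPa, ρ = 3298 kg/m³
  sample A: E = 202.7 GPa, ρ = 7898 kg/m³
  sample Y: M = 132 MN·m/kg
  sample X: M = 91.6 MN·m/kg
  sample F: M = 90.9 MN·m/kg
  sample A: M = 25.7 MN·m/kg
The maximum is for sample Y.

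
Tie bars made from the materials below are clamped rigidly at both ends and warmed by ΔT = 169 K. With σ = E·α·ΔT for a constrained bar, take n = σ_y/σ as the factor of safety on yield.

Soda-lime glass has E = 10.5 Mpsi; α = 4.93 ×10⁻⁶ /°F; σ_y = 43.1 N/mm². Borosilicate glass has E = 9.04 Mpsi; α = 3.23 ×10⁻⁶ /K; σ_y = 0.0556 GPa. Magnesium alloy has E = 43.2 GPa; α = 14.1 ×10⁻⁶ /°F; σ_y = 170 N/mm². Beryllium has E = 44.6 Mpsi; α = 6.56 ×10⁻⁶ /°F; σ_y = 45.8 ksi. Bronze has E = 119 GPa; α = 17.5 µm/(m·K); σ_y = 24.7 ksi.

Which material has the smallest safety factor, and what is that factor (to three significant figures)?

soda-lime glass, n = 0.397

With everything in SI (GPa, ×10⁻⁶/K, MPa):
  soda-lime glass: E = 72.39, α = 8.87, σ_y = 43.10 → σ = 109 MPa, n = 0.397
  borosilicate glass: E = 62.33, α = 3.23, σ_y = 55.60 → σ = 34.0 MPa, n = 1.63
  magnesium alloy: E = 43.20, α = 25.4, σ_y = 170.0 → σ = 185 MPa, n = 0.917
  beryllium: E = 307.5, α = 11.8, σ_y = 315.8 → σ = 614 MPa, n = 0.515
  bronze: E = 119.0, α = 17.5, σ_y = 170.3 → σ = 352 MPa, n = 0.484
The minimum is soda-lime glass at n = 0.397.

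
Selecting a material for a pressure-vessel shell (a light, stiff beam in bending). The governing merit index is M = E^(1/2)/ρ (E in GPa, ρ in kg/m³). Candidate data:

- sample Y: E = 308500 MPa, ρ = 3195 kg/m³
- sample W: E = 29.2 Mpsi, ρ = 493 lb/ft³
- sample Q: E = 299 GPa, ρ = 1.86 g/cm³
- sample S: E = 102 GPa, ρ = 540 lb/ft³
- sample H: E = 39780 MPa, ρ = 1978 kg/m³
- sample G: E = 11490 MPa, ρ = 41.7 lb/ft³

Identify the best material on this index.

Normalizing units and computing the index:
  sample Y: E = 308.5 GPa, ρ = 3195 kg/m³
  sample W: E = 201.3 GPa, ρ = 7897 kg/m³
  sample Q: E = 299.0 GPa, ρ = 1860 kg/m³
  sample S: E = 102.0 GPa, ρ = 8650 kg/m³
  sample H: E = 39.78 GPa, ρ = 1978 kg/m³
  sample G: E = 11.49 GPa, ρ = 668.0 kg/m³
  sample Q: M = 9.30×10⁻³
  sample Y: M = 5.50×10⁻³
  sample G: M = 5.07×10⁻³
  sample H: M = 3.19×10⁻³
  sample W: M = 1.80×10⁻³
  sample S: M = 1.17×10⁻³
Sample Q has the largest M.

sample Q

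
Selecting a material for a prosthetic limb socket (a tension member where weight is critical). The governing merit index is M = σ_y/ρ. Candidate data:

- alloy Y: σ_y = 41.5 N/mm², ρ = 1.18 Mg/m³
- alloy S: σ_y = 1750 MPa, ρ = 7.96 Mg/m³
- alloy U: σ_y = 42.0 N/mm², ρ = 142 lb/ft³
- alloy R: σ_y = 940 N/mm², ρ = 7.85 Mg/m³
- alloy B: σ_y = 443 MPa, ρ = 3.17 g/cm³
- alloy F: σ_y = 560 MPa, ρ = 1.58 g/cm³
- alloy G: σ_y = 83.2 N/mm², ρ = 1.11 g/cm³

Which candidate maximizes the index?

alloy F

Normalizing units and computing the index:
  alloy Y: σ_y = 41.50 MPa, ρ = 1180 kg/m³
  alloy S: σ_y = 1750 MPa, ρ = 7960 kg/m³
  alloy U: σ_y = 42.00 MPa, ρ = 2275 kg/m³
  alloy R: σ_y = 940.0 MPa, ρ = 7850 kg/m³
  alloy B: σ_y = 443.0 MPa, ρ = 3170 kg/m³
  alloy F: σ_y = 560.0 MPa, ρ = 1580 kg/m³
  alloy G: σ_y = 83.20 MPa, ρ = 1110 kg/m³
  alloy F: M = 354 kN·m/kg
  alloy S: M = 220 kN·m/kg
  alloy B: M = 140 kN·m/kg
  alloy R: M = 120 kN·m/kg
  alloy G: M = 75.0 kN·m/kg
  alloy Y: M = 35.2 kN·m/kg
  alloy U: M = 18.5 kN·m/kg
Alloy F has the largest M.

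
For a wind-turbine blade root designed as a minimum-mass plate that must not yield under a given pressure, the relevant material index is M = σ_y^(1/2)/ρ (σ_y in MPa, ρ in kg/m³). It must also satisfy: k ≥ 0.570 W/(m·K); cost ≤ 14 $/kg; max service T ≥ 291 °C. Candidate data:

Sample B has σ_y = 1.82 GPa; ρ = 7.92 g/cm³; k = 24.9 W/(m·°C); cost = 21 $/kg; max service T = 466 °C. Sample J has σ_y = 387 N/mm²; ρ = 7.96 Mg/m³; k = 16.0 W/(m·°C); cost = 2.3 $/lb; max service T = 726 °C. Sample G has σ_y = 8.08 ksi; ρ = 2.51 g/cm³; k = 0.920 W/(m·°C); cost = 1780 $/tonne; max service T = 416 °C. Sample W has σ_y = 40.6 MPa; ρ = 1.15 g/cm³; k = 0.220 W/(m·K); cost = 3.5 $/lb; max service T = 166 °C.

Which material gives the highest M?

Screen on constraints: k ≥ 0.570 W/(m·K); cost ≤ 14 $/kg; max service T ≥ 291 °C. Survivors: sample J, sample G.
In SI units:
  sample J: σ_y = 387.0 MPa, ρ = 7960 kg/m³
  sample G: σ_y = 55.71 MPa, ρ = 2510 kg/m³
  sample G: M = 2.97×10⁻³
  sample J: M = 2.47×10⁻³
The maximum is for sample G.

sample G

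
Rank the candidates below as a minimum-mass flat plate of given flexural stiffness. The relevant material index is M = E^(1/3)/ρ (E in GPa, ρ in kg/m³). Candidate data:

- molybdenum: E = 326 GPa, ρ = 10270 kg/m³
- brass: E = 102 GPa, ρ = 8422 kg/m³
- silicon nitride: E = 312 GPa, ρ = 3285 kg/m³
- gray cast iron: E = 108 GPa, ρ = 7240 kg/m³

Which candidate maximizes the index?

silicon nitride

Evaluate M for each candidate:
  silicon nitride: M = 2.06×10⁻³
  molybdenum: M = 0.670×10⁻³
  gray cast iron: M = 0.658×10⁻³
  brass: M = 0.555×10⁻³
Silicon nitride has the largest M.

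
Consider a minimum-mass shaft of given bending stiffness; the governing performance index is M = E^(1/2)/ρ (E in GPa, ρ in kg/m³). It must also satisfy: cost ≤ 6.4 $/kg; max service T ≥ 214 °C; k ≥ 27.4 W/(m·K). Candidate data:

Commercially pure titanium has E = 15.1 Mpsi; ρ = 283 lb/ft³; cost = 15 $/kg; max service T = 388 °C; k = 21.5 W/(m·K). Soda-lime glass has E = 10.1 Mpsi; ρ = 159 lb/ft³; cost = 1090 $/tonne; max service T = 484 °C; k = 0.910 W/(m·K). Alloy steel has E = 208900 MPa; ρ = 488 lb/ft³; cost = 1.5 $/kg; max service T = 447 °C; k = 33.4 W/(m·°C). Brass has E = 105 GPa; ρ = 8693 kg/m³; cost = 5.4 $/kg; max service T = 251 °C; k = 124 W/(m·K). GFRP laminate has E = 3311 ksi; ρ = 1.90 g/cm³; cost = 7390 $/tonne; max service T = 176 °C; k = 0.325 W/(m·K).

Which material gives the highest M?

Screen on constraints: cost ≤ 6.4 $/kg; max service T ≥ 214 °C; k ≥ 27.4 W/(m·K). Survivors: alloy steel, brass.
After converting to SI:
  alloy steel: E = 208.9 GPa, ρ = 7817 kg/m³
  brass: E = 105.0 GPa, ρ = 8693 kg/m³
  alloy steel: M = 1.85×10⁻³
  brass: M = 1.18×10⁻³
The maximum is for alloy steel.

alloy steel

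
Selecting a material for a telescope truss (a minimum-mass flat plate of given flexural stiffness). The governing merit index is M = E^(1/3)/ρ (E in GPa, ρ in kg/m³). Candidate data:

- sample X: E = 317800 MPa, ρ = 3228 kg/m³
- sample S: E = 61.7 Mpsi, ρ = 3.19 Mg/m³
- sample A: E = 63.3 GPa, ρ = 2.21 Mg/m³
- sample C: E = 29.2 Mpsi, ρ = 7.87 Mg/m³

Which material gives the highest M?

After converting to SI:
  sample X: E = 317.8 GPa, ρ = 3228 kg/m³
  sample S: E = 425.4 GPa, ρ = 3190 kg/m³
  sample A: E = 63.30 GPa, ρ = 2210 kg/m³
  sample C: E = 201.3 GPa, ρ = 7870 kg/m³
  sample S: M = 2.36×10⁻³
  sample X: M = 2.11×10⁻³
  sample A: M = 1.80×10⁻³
  sample C: M = 0.745×10⁻³
Highest index: sample S.

sample S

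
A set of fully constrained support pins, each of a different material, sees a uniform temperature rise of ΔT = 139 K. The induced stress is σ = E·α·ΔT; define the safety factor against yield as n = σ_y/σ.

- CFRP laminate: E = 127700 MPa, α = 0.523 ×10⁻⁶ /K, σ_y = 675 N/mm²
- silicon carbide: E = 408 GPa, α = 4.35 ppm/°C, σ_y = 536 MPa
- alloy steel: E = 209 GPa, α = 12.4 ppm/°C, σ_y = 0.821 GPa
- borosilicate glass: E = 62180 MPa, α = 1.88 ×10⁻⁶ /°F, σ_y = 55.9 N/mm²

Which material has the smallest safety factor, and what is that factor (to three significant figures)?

borosilicate glass, n = 1.91

With everything in SI (GPa, ×10⁻⁶/K, MPa):
  CFRP laminate: E = 127.7, α = 0.523, σ_y = 675.0 → σ = 9.28 MPa, n = 72.7
  silicon carbide: E = 408.0, α = 4.35, σ_y = 536.0 → σ = 247 MPa, n = 2.17
  alloy steel: E = 209.0, α = 12.4, σ_y = 821.0 → σ = 360 MPa, n = 2.28
  borosilicate glass: E = 62.18, α = 3.38, σ_y = 55.90 → σ = 29.2 MPa, n = 1.91
Borosilicate glass has the lowest safety factor, n = 1.91.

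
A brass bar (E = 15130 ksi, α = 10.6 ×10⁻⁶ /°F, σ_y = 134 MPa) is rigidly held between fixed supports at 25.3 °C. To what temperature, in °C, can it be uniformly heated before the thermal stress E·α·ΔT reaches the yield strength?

E = 15130 ksi = 104.3 GPa.
α = 10.6×10⁻⁶/°F × 9/5 = 19.1×10⁻⁶/K.
E·α·ΔT = 134.0 MPa ⇒ ΔT = 134.0 / (104.3×10³ × 19.1×10⁻⁶) = 67.32 K.
T = 25.3 + 67.32 = 92.62 °C.

92.6 °C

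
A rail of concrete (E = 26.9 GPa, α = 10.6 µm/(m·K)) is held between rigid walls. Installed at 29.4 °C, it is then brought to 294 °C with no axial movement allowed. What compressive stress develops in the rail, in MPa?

ΔT = 264.6 K. Constrained thermal stress σ = E·α·ΔT = 26.90×10³ MPa × 10.6×10⁻⁶ × 264.6 = 75.4 MPa (compressive).

75.4 MPa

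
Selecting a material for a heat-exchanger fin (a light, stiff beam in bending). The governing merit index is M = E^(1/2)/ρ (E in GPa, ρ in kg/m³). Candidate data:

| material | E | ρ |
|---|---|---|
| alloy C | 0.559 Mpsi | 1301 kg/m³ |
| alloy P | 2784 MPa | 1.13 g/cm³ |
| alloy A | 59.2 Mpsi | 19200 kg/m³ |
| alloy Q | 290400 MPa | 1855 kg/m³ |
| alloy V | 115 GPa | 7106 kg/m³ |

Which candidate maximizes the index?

Putting every candidate on a common basis:
  alloy C: E = 3.854 GPa, ρ = 1301 kg/m³
  alloy P: E = 2.784 GPa, ρ = 1130 kg/m³
  alloy A: E = 408.2 GPa, ρ = 19200 kg/m³
  alloy Q: E = 290.4 GPa, ρ = 1855 kg/m³
  alloy V: E = 115.0 GPa, ρ = 7106 kg/m³
  alloy Q: M = 9.19×10⁻³
  alloy V: M = 1.51×10⁻³
  alloy C: M = 1.51×10⁻³
  alloy P: M = 1.48×10⁻³
  alloy A: M = 1.05×10⁻³
Alloy Q ranks first.

alloy Q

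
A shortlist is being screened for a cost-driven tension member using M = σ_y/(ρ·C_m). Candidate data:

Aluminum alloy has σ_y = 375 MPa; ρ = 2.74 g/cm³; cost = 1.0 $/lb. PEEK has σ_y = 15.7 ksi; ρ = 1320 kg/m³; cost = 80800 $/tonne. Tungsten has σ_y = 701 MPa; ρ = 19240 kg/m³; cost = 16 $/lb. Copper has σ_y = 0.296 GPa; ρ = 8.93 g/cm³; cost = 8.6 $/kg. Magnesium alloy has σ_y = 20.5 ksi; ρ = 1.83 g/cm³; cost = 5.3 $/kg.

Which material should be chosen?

Putting every candidate on a common basis:
  aluminum alloy: σ_y = 375.0 MPa, ρ = 2740 kg/m³, cost = 2.205 $/kg
  PEEK: σ_y = 108.2 MPa, ρ = 1320 kg/m³, cost = 80.80 $/kg
  tungsten: σ_y = 701.0 MPa, ρ = 19240 kg/m³, cost = 35.27 $/kg
  copper: σ_y = 296.0 MPa, ρ = 8930 kg/m³, cost = 8.600 $/kg
  magnesium alloy: σ_y = 141.3 MPa, ρ = 1830 kg/m³, cost = 5.300 $/kg
  aluminum alloy: M = 62.1 kN·m per $
  magnesium alloy: M = 14.6 kN·m per $
  copper: M = 3.85 kN·m per $
  tungsten: M = 1.03 kN·m per $
  PEEK: M = 1.01 kN·m per $
Aluminum alloy has the largest M.

aluminum alloy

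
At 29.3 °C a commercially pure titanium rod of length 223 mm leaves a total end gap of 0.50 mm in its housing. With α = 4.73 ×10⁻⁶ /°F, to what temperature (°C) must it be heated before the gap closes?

293 °C

α = 4.73×10⁻⁶/°F × 9/5 = 8.51×10⁻⁶/K.
α·L₀·ΔT = 0.5 mm ⇒ ΔT = 0.5 / (8.51×10⁻⁶ × 223.0) = 263.3 K.
T = 29.3 + 263.3 = 292.6 °C.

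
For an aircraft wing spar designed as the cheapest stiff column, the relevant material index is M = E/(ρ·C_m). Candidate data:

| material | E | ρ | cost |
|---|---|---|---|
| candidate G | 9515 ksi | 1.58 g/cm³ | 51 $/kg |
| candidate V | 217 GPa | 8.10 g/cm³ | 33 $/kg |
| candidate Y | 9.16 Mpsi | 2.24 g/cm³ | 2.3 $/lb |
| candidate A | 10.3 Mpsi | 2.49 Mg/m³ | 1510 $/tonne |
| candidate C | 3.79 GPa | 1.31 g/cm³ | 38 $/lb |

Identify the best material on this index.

In SI units:
  candidate G: E = 65.60 GPa, ρ = 1580 kg/m³, cost = 51.00 $/kg
  candidate V: E = 217.0 GPa, ρ = 8100 kg/m³, cost = 33.00 $/kg
  candidate Y: E = 63.16 GPa, ρ = 2240 kg/m³, cost = 5.071 $/kg
  candidate A: E = 71.02 GPa, ρ = 2490 kg/m³, cost = 1.510 $/kg
  candidate C: E = 3.790 GPa, ρ = 1310 kg/m³, cost = 83.77 $/kg
  candidate A: M = 18.9 MN·m per $
  candidate Y: M = 5.56 MN·m per $
  candidate G: M = 0.814 MN·m per $
  candidate V: M = 0.812 MN·m per $
  candidate C: M = 0.0345 MN·m per $
Candidate A ranks first.

candidate A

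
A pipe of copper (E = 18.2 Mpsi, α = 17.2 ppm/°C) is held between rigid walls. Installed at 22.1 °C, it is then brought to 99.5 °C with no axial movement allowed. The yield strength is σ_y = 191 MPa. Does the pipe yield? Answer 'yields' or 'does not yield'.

E = 18.2 Mpsi = 125.5 GPa.
ΔT = 77.40 K. Constrained thermal stress σ = E·α·ΔT = 125.5×10³ MPa × 17.2×10⁻⁶ × 77.40 = 167 MPa (compressive).
Compare to σ_y = 191 MPa: σ < σ_y, so it does not yield.

does not yield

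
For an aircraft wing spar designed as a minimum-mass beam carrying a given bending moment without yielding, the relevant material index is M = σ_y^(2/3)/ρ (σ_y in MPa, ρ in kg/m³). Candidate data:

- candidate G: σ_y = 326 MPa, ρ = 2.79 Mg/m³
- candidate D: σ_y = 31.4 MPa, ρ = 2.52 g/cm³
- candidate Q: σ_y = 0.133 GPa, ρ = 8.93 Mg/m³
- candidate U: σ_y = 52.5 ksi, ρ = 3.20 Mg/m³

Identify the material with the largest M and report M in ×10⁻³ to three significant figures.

candidate G, M = 17.0×10⁻³

After converting to SI:
  candidate G: σ_y = 326.0 MPa, ρ = 2790 kg/m³
  candidate D: σ_y = 31.40 MPa, ρ = 2520 kg/m³
  candidate Q: σ_y = 133.0 MPa, ρ = 8930 kg/m³
  candidate U: σ_y = 362.0 MPa, ρ = 3200 kg/m³
  candidate G: M = 17.0×10⁻³
  candidate U: M = 15.9×10⁻³
  candidate D: M = 3.95×10⁻³
  candidate Q: M = 2.92×10⁻³
The maximum is for candidate G.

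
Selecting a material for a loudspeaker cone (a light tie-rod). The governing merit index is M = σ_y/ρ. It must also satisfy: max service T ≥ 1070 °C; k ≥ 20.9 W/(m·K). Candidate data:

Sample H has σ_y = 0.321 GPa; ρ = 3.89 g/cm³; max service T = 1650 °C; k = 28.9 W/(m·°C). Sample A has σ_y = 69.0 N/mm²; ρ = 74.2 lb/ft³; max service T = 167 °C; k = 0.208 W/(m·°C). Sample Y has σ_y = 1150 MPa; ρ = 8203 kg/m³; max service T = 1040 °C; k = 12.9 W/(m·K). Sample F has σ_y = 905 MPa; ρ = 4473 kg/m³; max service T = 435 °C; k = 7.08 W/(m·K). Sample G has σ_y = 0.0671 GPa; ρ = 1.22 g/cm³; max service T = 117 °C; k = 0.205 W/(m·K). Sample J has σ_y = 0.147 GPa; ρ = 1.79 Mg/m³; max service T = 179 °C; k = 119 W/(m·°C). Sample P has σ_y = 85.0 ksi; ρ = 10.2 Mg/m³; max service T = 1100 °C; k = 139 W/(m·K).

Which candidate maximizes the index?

Screen on constraints: max service T ≥ 1070 °C; k ≥ 20.9 W/(m·K). Survivors: sample H, sample P.
Putting every candidate on a common basis:
  sample H: σ_y = 321.0 MPa, ρ = 3890 kg/m³
  sample P: σ_y = 586.1 MPa, ρ = 10200 kg/m³
  sample H: M = 82.5 kN·m/kg
  sample P: M = 57.5 kN·m/kg
The maximum is for sample H.

sample H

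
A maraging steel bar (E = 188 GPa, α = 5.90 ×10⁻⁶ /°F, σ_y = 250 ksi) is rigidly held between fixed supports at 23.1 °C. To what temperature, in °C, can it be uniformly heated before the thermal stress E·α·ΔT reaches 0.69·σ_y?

619 °C

α = 5.90×10⁻⁶/°F × 9/5 = 10.6×10⁻⁶/K.
σ_y = 250 ksi = 1724 MPa.
E·α·ΔT = 1189 MPa ⇒ ΔT = 1189 / (188.0×10³ × 10.6×10⁻⁶) = 595.7 K.
T = 23.1 + 595.7 = 618.8 °C.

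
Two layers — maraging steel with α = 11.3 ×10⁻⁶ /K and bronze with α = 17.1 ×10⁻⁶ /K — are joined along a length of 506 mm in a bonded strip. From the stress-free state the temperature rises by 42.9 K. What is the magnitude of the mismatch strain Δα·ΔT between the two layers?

2.49×10⁻⁴

Δα = |11.3 − 17.1|×10⁻⁶/K = 5.80×10⁻⁶/K.
Mismatch strain = Δα·ΔT = 5.80×10⁻⁶ × 42.9 = 2.49×10⁻⁴.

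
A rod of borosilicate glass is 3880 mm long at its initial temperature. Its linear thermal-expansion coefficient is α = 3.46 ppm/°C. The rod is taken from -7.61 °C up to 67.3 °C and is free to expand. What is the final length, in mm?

3881.0 mm

ΔT = 67.3 − (-7.61) = 74.91 K.
ΔL = α·L₀·ΔT = 3.46×10⁻⁶ × 3880 mm × 74.91 K = 1.01 mm.
L = L₀ + ΔL = 3880 + 1.01 = 3881.0 mm.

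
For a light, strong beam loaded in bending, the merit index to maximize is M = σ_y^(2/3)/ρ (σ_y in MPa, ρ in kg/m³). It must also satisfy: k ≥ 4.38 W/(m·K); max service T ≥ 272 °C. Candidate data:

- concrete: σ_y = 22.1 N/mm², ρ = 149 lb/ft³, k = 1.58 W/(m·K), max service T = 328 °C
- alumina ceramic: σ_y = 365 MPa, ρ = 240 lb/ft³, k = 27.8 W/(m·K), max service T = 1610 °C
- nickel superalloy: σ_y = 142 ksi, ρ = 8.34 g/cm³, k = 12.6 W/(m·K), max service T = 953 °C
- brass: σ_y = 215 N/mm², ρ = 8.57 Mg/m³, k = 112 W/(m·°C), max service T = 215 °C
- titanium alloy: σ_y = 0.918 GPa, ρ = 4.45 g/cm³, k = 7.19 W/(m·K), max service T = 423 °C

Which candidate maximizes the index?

titanium alloy

Screen on constraints: k ≥ 4.38 W/(m·K); max service T ≥ 272 °C. Survivors: alumina ceramic, nickel superalloy, titanium alloy.
Convert each candidate to consistent units, then evaluate M:
  alumina ceramic: σ_y = 365.0 MPa, ρ = 3844 kg/m³
  nickel superalloy: σ_y = 979.1 MPa, ρ = 8340 kg/m³
  titanium alloy: σ_y = 918.0 MPa, ρ = 4450 kg/m³
  titanium alloy: M = 21.2×10⁻³
  alumina ceramic: M = 13.3×10⁻³
  nickel superalloy: M = 11.8×10⁻³
Titanium alloy ranks first.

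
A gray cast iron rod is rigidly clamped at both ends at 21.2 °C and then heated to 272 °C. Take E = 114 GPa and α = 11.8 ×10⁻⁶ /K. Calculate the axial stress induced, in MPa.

ΔT = 250.8 K. Constrained thermal stress σ = E·α·ΔT = 114.0×10³ MPa × 11.8×10⁻⁶ × 250.8 = 337 MPa (compressive).

337 MPa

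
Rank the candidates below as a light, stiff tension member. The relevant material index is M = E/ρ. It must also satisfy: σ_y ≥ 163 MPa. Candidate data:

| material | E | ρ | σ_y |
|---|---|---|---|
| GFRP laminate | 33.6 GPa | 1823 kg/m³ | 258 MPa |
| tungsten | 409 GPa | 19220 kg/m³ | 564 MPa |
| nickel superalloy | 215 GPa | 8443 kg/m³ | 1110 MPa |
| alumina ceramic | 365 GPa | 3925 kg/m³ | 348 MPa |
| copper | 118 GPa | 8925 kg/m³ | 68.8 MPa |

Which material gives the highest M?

Screen on constraints: σ_y ≥ 163 MPa. Survivors: GFRP laminate, tungsten, nickel superalloy, alumina ceramic.
Computing M directly (units already consistent):
  alumina ceramic: M = 93.0 MN·m/kg
  nickel superalloy: M = 25.5 MN·m/kg
  tungsten: M = 21.3 MN·m/kg
  GFRP laminate: M = 18.4 MN·m/kg
Highest index: alumina ceramic.

alumina ceramic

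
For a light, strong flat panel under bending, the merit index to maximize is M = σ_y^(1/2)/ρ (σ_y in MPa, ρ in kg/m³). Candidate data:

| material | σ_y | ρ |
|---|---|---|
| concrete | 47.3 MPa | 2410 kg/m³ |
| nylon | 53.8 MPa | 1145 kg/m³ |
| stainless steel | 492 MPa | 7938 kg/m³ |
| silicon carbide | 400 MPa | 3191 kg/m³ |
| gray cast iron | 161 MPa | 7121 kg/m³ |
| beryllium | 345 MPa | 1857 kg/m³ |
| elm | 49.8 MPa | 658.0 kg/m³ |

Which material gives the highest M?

elm

Computing M directly (units already consistent):
  elm: M = 10.7×10⁻³
  beryllium: M = 10.0×10⁻³
  nylon: M = 6.41×10⁻³
  silicon carbide: M = 6.27×10⁻³
  concrete: M = 2.85×10⁻³
  stainless steel: M = 2.79×10⁻³
  gray cast iron: M = 1.78×10⁻³
Elm ranks first.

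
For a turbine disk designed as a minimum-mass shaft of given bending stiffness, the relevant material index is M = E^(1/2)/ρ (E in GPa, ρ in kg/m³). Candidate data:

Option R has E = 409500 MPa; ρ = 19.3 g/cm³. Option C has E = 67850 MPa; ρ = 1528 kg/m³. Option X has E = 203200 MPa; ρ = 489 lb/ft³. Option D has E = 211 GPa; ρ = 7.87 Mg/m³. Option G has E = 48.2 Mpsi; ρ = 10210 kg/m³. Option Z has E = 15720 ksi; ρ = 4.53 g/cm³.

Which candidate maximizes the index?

Normalizing units and computing the index:
  option R: E = 409.5 GPa, ρ = 19300 kg/m³
  option C: E = 67.85 GPa, ρ = 1528 kg/m³
  option X: E = 203.2 GPa, ρ = 7833 kg/m³
  option D: E = 211.0 GPa, ρ = 7870 kg/m³
  option G: E = 332.3 GPa, ρ = 10210 kg/m³
  option Z: E = 108.4 GPa, ρ = 4530 kg/m³
  option C: M = 5.39×10⁻³
  option Z: M = 2.30×10⁻³
  option D: M = 1.85×10⁻³
  option X: M = 1.82×10⁻³
  option G: M = 1.79×10⁻³
  option R: M = 1.05×10⁻³
Highest index: option C.

option C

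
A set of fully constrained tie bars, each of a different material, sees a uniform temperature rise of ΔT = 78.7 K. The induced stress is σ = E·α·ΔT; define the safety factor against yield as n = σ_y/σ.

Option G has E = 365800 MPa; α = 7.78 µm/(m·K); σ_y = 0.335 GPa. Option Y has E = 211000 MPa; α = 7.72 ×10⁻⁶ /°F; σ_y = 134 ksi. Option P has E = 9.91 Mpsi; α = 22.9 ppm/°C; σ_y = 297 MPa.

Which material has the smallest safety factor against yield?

Converting E to GPa, α to ×10⁻⁶/K, σ_y to MPa, then σ and n for each:
  option G: E = 365.8, α = 7.78, σ_y = 335.0 → σ = 224 MPa, n = 1.50
  option Y: E = 211.0, α = 13.9, σ_y = 923.9 → σ = 231 MPa, n = 4.00
  option P: E = 68.33, α = 22.9, σ_y = 297.0 → σ = 123 MPa, n = 2.41
Option G has the lowest safety factor, n = 1.50.

option G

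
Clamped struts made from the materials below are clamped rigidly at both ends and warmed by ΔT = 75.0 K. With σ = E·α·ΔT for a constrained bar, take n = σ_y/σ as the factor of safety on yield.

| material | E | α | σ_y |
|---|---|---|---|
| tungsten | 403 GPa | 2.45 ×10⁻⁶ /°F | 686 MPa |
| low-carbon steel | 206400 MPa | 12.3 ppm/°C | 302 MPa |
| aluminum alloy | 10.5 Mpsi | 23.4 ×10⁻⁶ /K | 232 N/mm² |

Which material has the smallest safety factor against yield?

With everything in SI (GPa, ×10⁻⁶/K, MPa):
  tungsten: E = 403.0, α = 4.41, σ_y = 686.0 → σ = 133 MPa, n = 5.15
  low-carbon steel: E = 206.4, α = 12.3, σ_y = 302.0 → σ = 190 MPa, n = 1.59
  aluminum alloy: E = 72.39, α = 23.4, σ_y = 232.0 → σ = 127 MPa, n = 1.83
Low-carbon steel has the lowest safety factor, n = 1.59.

low-carbon steel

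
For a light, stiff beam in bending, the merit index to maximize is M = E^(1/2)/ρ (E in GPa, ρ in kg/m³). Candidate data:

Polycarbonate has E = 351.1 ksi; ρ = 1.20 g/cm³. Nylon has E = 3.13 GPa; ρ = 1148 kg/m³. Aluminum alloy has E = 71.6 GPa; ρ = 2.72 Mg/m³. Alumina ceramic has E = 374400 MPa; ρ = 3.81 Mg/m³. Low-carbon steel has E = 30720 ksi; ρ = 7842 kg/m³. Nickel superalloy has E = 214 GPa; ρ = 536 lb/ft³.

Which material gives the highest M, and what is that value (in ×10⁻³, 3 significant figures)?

alumina ceramic, M = 5.08×10⁻³

After converting to SI:
  polycarbonate: E = 2.421 GPa, ρ = 1200 kg/m³
  nylon: E = 3.130 GPa, ρ = 1148 kg/m³
  aluminum alloy: E = 71.60 GPa, ρ = 2720 kg/m³
  alumina ceramic: E = 374.4 GPa, ρ = 3810 kg/m³
  low-carbon steel: E = 211.8 GPa, ρ = 7842 kg/m³
  nickel superalloy: E = 214.0 GPa, ρ = 8586 kg/m³
  alumina ceramic: M = 5.08×10⁻³
  aluminum alloy: M = 3.11×10⁻³
  low-carbon steel: M = 1.86×10⁻³
  nickel superalloy: M = 1.70×10⁻³
  nylon: M = 1.54×10⁻³
  polycarbonate: M = 1.30×10⁻³
Alumina ceramic ranks first.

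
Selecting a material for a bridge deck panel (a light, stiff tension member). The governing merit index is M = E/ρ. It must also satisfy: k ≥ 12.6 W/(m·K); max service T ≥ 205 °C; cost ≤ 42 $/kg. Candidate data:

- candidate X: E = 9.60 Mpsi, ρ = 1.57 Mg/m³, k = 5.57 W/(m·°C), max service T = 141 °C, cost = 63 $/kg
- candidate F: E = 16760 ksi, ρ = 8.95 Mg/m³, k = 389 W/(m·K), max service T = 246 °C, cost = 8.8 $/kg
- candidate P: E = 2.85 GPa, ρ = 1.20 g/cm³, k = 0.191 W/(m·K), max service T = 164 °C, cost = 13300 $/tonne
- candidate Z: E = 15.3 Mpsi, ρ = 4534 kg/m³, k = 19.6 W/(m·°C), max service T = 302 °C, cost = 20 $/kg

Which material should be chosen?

Screen on constraints: k ≥ 12.6 W/(m·K); max service T ≥ 205 °C; cost ≤ 42 $/kg. Survivors: candidate F, candidate Z.
Putting every candidate on a common basis:
  candidate F: E = 115.6 GPa, ρ = 8950 kg/m³
  candidate Z: E = 105.5 GPa, ρ = 4534 kg/m³
  candidate Z: M = 23.3 MN·m/kg
  candidate F: M = 12.9 MN·m/kg
Candidate Z has the largest M.

candidate Z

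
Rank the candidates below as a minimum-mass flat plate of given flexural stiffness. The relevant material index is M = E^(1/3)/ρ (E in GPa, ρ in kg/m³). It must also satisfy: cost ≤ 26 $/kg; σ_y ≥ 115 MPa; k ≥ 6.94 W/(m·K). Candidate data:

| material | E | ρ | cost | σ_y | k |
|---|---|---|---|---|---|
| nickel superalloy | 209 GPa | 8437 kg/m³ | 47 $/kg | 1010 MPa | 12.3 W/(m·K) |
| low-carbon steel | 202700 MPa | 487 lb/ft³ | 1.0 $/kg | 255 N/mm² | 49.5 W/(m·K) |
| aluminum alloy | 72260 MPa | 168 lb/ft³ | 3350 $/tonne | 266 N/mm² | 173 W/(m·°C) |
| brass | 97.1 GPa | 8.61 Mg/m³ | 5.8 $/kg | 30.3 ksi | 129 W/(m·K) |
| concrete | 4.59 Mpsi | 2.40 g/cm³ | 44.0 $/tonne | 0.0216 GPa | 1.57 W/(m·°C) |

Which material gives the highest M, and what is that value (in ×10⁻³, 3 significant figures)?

aluminum alloy, M = 1.55×10⁻³

Screen on constraints: cost ≤ 26 $/kg; σ_y ≥ 115 MPa; k ≥ 6.94 W/(m·K). Survivors: low-carbon steel, aluminum alloy, brass.
In SI units:
  low-carbon steel: E = 202.7 GPa, ρ = 7801 kg/m³
  aluminum alloy: E = 72.26 GPa, ρ = 2691 kg/m³
  brass: E = 97.10 GPa, ρ = 8610 kg/m³
  aluminum alloy: M = 1.55×10⁻³
  low-carbon steel: M = 0.753×10⁻³
  brass: M = 0.534×10⁻³
Highest index: aluminum alloy.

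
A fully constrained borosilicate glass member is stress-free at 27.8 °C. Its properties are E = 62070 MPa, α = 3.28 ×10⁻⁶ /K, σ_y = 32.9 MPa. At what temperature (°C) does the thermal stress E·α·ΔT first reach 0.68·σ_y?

138 °C

E = 62070 MPa = 62.07 GPa.
E·α·ΔT = 22.37 MPa ⇒ ΔT = 22.37 / (62.07×10³ × 3.28×10⁻⁶) = 109.9 K.
T = 27.8 + 109.9 = 137.7 °C.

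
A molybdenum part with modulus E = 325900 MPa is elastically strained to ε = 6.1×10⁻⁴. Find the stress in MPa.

E = 325900 MPa = 325.9 GPa.
σ = E·ε = 325900 MPa × 6.1×10⁻⁴ = 199 MPa.

199 MPa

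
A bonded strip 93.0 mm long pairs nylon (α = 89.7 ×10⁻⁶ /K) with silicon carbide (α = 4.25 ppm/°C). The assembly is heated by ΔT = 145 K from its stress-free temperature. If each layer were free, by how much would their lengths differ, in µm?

Δα = |89.7 − 4.25|×10⁻⁶/K = 85.5×10⁻⁶/K.
ΔL_mismatch = Δα·L·ΔT = 85.5×10⁻⁶ × 93.0 mm × 145.0 K = 1150 µm.

1150 µm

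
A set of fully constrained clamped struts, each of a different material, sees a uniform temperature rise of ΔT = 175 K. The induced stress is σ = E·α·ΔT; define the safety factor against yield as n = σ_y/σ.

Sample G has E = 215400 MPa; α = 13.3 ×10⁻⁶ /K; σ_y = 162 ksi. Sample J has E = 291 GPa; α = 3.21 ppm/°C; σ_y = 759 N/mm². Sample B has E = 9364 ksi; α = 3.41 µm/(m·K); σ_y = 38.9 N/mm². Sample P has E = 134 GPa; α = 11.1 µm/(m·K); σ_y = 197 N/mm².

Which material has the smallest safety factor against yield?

sample P

Converting E to GPa, α to ×10⁻⁶/K, σ_y to MPa, then σ and n for each:
  sample G: E = 215.4, α = 13.3, σ_y = 1117 → σ = 501 MPa, n = 2.23
  sample J: E = 291.0, α = 3.21, σ_y = 759.0 → σ = 163 MPa, n = 4.64
  sample B: E = 64.56, α = 3.41, σ_y = 38.90 → σ = 38.5 MPa, n = 1.01
  sample P: E = 134.0, α = 11.1, σ_y = 197.0 → σ = 260 MPa, n = 0.757
Sample P has the lowest safety factor, n = 0.757.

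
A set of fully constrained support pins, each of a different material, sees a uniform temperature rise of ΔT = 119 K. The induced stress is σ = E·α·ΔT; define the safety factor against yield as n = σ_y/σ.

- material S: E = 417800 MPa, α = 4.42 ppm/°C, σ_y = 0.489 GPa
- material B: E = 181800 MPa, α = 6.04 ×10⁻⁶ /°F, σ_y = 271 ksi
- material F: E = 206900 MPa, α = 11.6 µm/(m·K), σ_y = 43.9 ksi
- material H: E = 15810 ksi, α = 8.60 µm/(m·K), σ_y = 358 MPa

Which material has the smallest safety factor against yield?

In consistent units (E in GPa, α in ×10⁻⁶/K, σ_y in MPa):
  material S: E = 417.8, α = 4.42, σ_y = 489.0 → σ = 220 MPa, n = 2.23
  material B: E = 181.8, α = 10.9, σ_y = 1868 → σ = 235 MPa, n = 7.94
  material F: E = 206.9, α = 11.6, σ_y = 302.7 → σ = 286 MPa, n = 1.06
  material H: E = 109.0, α = 8.60, σ_y = 358.0 → σ = 112 MPa, n = 3.21
Smallest n: material F with n = 1.06.

material F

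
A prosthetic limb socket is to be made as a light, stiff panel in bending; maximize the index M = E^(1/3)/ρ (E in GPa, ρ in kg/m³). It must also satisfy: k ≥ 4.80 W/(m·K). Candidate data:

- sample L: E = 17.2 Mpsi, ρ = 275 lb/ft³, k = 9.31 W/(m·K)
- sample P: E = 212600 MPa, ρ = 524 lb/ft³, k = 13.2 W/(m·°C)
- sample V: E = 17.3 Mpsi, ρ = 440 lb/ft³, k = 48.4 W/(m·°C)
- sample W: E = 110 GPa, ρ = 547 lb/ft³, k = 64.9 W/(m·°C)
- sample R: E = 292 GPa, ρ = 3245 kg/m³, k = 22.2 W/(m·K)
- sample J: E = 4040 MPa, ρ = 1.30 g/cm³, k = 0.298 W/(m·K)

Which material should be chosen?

Screen on constraints: k ≥ 4.80 W/(m·K). Survivors: sample L, sample P, sample V, sample W, sample R.
Convert each candidate to consistent units, then evaluate M:
  sample L: E = 118.6 GPa, ρ = 4405 kg/m³
  sample P: E = 212.6 GPa, ρ = 8394 kg/m³
  sample V: E = 119.3 GPa, ρ = 7048 kg/m³
  sample W: E = 110.0 GPa, ρ = 8762 kg/m³
  sample R: E = 292.0 GPa, ρ = 3245 kg/m³
  sample R: M = 2.04×10⁻³
  sample L: M = 1.12×10⁻³
  sample P: M = 0.711×10⁻³
  sample V: M = 0.698×10⁻³
  sample W: M = 0.547×10⁻³
Sample R has the largest M.

sample R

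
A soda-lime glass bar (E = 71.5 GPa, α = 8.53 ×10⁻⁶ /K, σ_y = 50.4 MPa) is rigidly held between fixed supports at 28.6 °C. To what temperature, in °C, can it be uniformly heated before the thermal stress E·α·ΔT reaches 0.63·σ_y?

80.7 °C

E·α·ΔT = 31.75 MPa ⇒ ΔT = 31.75 / (71.50×10³ × 8.53×10⁻⁶) = 52.06 K.
T = 28.6 + 52.06 = 80.66 °C.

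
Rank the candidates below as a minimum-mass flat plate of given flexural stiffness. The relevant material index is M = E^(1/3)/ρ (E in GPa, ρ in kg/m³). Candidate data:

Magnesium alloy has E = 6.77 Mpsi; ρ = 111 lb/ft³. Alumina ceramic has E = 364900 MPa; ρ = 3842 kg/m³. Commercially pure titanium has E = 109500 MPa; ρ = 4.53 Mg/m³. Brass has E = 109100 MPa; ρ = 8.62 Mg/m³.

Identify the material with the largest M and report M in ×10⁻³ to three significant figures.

Normalizing units and computing the index:
  magnesium alloy: E = 46.68 GPa, ρ = 1778 kg/m³
  alumina ceramic: E = 364.9 GPa, ρ = 3842 kg/m³
  commercially pure titanium: E = 109.5 GPa, ρ = 4530 kg/m³
  brass: E = 109.1 GPa, ρ = 8620 kg/m³
  magnesium alloy: M = 2.03×10⁻³
  alumina ceramic: M = 1.86×10⁻³
  commercially pure titanium: M = 1.06×10⁻³
  brass: M = 0.554×10⁻³
Highest index: magnesium alloy.

magnesium alloy, M = 2.03×10⁻³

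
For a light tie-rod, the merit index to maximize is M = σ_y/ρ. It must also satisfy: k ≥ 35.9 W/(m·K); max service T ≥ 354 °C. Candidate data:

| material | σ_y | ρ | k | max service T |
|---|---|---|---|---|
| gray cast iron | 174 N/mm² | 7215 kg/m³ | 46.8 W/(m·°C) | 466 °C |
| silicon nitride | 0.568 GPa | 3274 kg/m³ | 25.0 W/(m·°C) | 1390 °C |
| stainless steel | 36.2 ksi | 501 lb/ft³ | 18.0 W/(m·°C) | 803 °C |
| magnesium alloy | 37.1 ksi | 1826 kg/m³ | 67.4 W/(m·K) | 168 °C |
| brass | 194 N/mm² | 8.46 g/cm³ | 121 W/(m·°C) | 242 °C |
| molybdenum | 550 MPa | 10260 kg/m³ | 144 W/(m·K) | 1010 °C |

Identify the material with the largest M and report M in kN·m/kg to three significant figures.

molybdenum, M = 53.6 kN·m/kg

Screen on constraints: k ≥ 35.9 W/(m·K); max service T ≥ 354 °C. Survivors: gray cast iron, molybdenum.
Putting every candidate on a common basis:
  gray cast iron: σ_y = 174.0 MPa, ρ = 7215 kg/m³
  molybdenum: σ_y = 550.0 MPa, ρ = 10260 kg/m³
  molybdenum: M = 53.6 kN·m/kg
  gray cast iron: M = 24.1 kN·m/kg
Molybdenum has the largest M.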